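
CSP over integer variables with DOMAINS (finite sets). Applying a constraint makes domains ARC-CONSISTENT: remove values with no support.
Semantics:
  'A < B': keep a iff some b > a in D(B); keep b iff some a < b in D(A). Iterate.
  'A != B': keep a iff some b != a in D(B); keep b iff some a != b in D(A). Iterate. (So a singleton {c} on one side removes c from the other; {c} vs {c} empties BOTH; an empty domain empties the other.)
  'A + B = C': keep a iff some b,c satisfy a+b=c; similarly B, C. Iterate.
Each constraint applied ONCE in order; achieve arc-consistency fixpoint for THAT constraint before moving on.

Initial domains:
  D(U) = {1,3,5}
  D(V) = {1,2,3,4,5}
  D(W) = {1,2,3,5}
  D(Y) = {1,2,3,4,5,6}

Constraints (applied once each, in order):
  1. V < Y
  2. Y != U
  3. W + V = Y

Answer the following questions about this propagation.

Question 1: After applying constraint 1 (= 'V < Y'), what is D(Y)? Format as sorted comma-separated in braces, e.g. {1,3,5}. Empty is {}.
Constraint 1 (V < Y) on D(V)={1,2,3,4,5} D(Y)={1,2,3,4,5,6}: Y {1,2,3,4,5,6}->{2,3,4,5,6}
So after constraint 1: D(Y) = {2,3,4,5,6}

Answer: {2,3,4,5,6}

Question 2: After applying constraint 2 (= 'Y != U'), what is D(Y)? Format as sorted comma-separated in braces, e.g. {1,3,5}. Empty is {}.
Constraint 1 (V < Y) on D(V)={1,2,3,4,5} D(Y)={1,2,3,4,5,6}: Y {1,2,3,4,5,6}->{2,3,4,5,6}
Constraint 2 (Y != U) on D(Y)={2,3,4,5,6} D(U)={1,3,5}: no change
So after constraint 2: D(Y) = {2,3,4,5,6}

Answer: {2,3,4,5,6}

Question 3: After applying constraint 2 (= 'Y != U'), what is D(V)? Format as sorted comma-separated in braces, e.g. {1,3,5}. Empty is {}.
Constraint 1 (V < Y) on D(V)={1,2,3,4,5} D(Y)={1,2,3,4,5,6}: Y {1,2,3,4,5,6}->{2,3,4,5,6}
Constraint 2 (Y != U) on D(Y)={2,3,4,5,6} D(U)={1,3,5}: no change
So after constraint 2: D(V) = {1,2,3,4,5}

Answer: {1,2,3,4,5}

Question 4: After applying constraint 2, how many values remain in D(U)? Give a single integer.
Constraint 1 (V < Y) on D(V)={1,2,3,4,5} D(Y)={1,2,3,4,5,6}: Y {1,2,3,4,5,6}->{2,3,4,5,6}
Constraint 2 (Y != U) on D(Y)={2,3,4,5,6} D(U)={1,3,5}: no change
So after constraint 2: D(U)={1,3,5}, size = 3

Answer: 3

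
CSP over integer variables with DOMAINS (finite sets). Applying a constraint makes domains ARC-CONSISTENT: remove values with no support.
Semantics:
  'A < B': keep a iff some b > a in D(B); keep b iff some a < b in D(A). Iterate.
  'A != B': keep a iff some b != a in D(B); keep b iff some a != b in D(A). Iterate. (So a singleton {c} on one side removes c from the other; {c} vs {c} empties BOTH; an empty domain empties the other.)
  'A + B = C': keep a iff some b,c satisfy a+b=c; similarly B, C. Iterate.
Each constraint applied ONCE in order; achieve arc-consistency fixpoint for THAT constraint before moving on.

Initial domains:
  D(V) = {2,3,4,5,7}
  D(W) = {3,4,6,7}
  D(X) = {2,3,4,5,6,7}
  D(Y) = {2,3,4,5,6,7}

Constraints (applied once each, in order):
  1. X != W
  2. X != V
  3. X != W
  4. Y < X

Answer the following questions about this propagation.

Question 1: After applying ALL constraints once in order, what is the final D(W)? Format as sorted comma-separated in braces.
Answer: {3,4,6,7}

Derivation:
Constraint 1 (X != W) on D(X)={2,3,4,5,6,7} D(W)={3,4,6,7}: no change
Constraint 2 (X != V) on D(X)={2,3,4,5,6,7} D(V)={2,3,4,5,7}: no change
Constraint 3 (X != W) on D(X)={2,3,4,5,6,7} D(W)={3,4,6,7}: no change
Constraint 4 (Y < X) on D(Y)={2,3,4,5,6,7} D(X)={2,3,4,5,6,7}: Y {2,3,4,5,6,7}->{2,3,4,5,6}; X {2,3,4,5,6,7}->{3,4,5,6,7}
So after all 4 constraints: D(W) = {3,4,6,7}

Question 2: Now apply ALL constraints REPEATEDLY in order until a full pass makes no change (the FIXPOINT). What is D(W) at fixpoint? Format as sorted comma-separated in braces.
Answer: {3,4,6,7}

Derivation:
pass 0 (initial): D(W)={3,4,6,7}
pass 1: X {2,3,4,5,6,7}->{3,4,5,6,7}; Y {2,3,4,5,6,7}->{2,3,4,5,6}
pass 2: no change
Fixpoint after 2 passes: D(W) = {3,4,6,7}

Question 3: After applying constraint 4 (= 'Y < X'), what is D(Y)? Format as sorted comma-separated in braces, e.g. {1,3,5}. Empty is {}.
Constraint 1 (X != W) on D(X)={2,3,4,5,6,7} D(W)={3,4,6,7}: no change
Constraint 2 (X != V) on D(X)={2,3,4,5,6,7} D(V)={2,3,4,5,7}: no change
Constraint 3 (X != W) on D(X)={2,3,4,5,6,7} D(W)={3,4,6,7}: no change
Constraint 4 (Y < X) on D(Y)={2,3,4,5,6,7} D(X)={2,3,4,5,6,7}: Y {2,3,4,5,6,7}->{2,3,4,5,6}; X {2,3,4,5,6,7}->{3,4,5,6,7}
So after constraint 4: D(Y) = {2,3,4,5,6}

Answer: {2,3,4,5,6}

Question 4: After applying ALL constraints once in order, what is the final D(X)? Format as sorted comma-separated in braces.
Answer: {3,4,5,6,7}

Derivation:
Constraint 1 (X != W) on D(X)={2,3,4,5,6,7} D(W)={3,4,6,7}: no change
Constraint 2 (X != V) on D(X)={2,3,4,5,6,7} D(V)={2,3,4,5,7}: no change
Constraint 3 (X != W) on D(X)={2,3,4,5,6,7} D(W)={3,4,6,7}: no change
Constraint 4 (Y < X) on D(Y)={2,3,4,5,6,7} D(X)={2,3,4,5,6,7}: Y {2,3,4,5,6,7}->{2,3,4,5,6}; X {2,3,4,5,6,7}->{3,4,5,6,7}
So after all 4 constraints: D(X) = {3,4,5,6,7}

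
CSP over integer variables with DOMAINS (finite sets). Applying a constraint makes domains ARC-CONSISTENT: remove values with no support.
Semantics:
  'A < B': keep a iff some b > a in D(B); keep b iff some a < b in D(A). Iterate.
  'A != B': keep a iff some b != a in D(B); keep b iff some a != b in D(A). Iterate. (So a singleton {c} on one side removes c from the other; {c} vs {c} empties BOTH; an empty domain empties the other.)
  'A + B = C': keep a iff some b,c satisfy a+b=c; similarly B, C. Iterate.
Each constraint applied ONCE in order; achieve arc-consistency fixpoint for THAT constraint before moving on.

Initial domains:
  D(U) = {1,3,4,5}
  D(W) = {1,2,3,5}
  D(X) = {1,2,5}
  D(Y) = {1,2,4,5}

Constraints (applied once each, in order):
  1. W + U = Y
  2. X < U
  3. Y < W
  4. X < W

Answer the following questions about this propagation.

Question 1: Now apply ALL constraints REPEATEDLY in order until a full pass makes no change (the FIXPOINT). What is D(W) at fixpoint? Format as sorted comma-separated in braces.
pass 0 (initial): D(W)={1,2,3,5}
pass 1: U {1,3,4,5}->{3,4}; W {1,2,3,5}->{3}; X {1,2,5}->{1,2}; Y {1,2,4,5}->{2}
pass 2: U {3,4}->{}; W {3}->{}; X {1,2}->{}; Y {2}->{}
pass 3: no change
Fixpoint after 3 passes: D(W) = {}

Answer: {}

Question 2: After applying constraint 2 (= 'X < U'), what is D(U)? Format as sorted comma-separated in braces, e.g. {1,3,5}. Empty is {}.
Answer: {3,4}

Derivation:
Constraint 1 (W + U = Y) on D(W)={1,2,3,5} D(U)={1,3,4,5} D(Y)={1,2,4,5}: W {1,2,3,5}->{1,2,3}; U {1,3,4,5}->{1,3,4}; Y {1,2,4,5}->{2,4,5}
Constraint 2 (X < U) on D(X)={1,2,5} D(U)={1,3,4}: X {1,2,5}->{1,2}; U {1,3,4}->{3,4}
So after constraint 2: D(U) = {3,4}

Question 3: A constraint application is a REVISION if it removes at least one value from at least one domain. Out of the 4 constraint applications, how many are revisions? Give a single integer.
Answer: 3

Derivation:
Constraint 1 (W + U = Y) on D(W)={1,2,3,5} D(U)={1,3,4,5} D(Y)={1,2,4,5}: W {1,2,3,5}->{1,2,3}; U {1,3,4,5}->{1,3,4}; Y {1,2,4,5}->{2,4,5} => REVISION
Constraint 2 (X < U) on D(X)={1,2,5} D(U)={1,3,4}: X {1,2,5}->{1,2}; U {1,3,4}->{3,4} => REVISION
Constraint 3 (Y < W) on D(Y)={2,4,5} D(W)={1,2,3}: Y {2,4,5}->{2}; W {1,2,3}->{3} => REVISION
Constraint 4 (X < W) on D(X)={1,2} D(W)={3}: no change => not a revision
Total revisions = 3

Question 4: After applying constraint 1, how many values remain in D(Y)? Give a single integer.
Answer: 3

Derivation:
Constraint 1 (W + U = Y) on D(W)={1,2,3,5} D(U)={1,3,4,5} D(Y)={1,2,4,5}: W {1,2,3,5}->{1,2,3}; U {1,3,4,5}->{1,3,4}; Y {1,2,4,5}->{2,4,5}
So after constraint 1: D(Y)={2,4,5}, size = 3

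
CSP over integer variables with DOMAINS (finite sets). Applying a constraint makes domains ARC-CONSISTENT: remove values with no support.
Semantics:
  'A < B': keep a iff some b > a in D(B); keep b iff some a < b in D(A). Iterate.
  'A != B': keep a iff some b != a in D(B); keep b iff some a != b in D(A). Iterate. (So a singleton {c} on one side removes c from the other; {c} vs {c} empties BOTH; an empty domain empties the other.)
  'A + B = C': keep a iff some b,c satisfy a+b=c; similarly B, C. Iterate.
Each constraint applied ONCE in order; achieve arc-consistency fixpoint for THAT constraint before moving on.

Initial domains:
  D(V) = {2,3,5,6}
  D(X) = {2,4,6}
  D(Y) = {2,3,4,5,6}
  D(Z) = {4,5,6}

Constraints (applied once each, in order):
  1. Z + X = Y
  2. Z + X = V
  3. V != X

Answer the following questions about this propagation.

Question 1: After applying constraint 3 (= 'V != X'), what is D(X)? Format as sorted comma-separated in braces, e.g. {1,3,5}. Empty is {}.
Answer: {2}

Derivation:
Constraint 1 (Z + X = Y) on D(Z)={4,5,6} D(X)={2,4,6} D(Y)={2,3,4,5,6}: Z {4,5,6}->{4}; X {2,4,6}->{2}; Y {2,3,4,5,6}->{6}
Constraint 2 (Z + X = V) on D(Z)={4} D(X)={2} D(V)={2,3,5,6}: V {2,3,5,6}->{6}
Constraint 3 (V != X) on D(V)={6} D(X)={2}: no change
So after constraint 3: D(X) = {2}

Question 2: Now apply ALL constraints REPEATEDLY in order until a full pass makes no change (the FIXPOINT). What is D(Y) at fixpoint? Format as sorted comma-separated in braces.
pass 0 (initial): D(Y)={2,3,4,5,6}
pass 1: V {2,3,5,6}->{6}; X {2,4,6}->{2}; Y {2,3,4,5,6}->{6}; Z {4,5,6}->{4}
pass 2: no change
Fixpoint after 2 passes: D(Y) = {6}

Answer: {6}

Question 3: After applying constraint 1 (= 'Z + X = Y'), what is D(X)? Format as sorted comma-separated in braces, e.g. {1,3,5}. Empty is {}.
Constraint 1 (Z + X = Y) on D(Z)={4,5,6} D(X)={2,4,6} D(Y)={2,3,4,5,6}: Z {4,5,6}->{4}; X {2,4,6}->{2}; Y {2,3,4,5,6}->{6}
So after constraint 1: D(X) = {2}

Answer: {2}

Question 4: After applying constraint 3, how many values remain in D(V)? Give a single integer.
Constraint 1 (Z + X = Y) on D(Z)={4,5,6} D(X)={2,4,6} D(Y)={2,3,4,5,6}: Z {4,5,6}->{4}; X {2,4,6}->{2}; Y {2,3,4,5,6}->{6}
Constraint 2 (Z + X = V) on D(Z)={4} D(X)={2} D(V)={2,3,5,6}: V {2,3,5,6}->{6}
Constraint 3 (V != X) on D(V)={6} D(X)={2}: no change
So after constraint 3: D(V)={6}, size = 1

Answer: 1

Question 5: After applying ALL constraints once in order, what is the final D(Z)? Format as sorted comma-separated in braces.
Constraint 1 (Z + X = Y) on D(Z)={4,5,6} D(X)={2,4,6} D(Y)={2,3,4,5,6}: Z {4,5,6}->{4}; X {2,4,6}->{2}; Y {2,3,4,5,6}->{6}
Constraint 2 (Z + X = V) on D(Z)={4} D(X)={2} D(V)={2,3,5,6}: V {2,3,5,6}->{6}
Constraint 3 (V != X) on D(V)={6} D(X)={2}: no change
So after all 3 constraints: D(Z) = {4}

Answer: {4}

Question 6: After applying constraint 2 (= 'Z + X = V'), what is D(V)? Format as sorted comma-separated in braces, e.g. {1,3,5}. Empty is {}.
Constraint 1 (Z + X = Y) on D(Z)={4,5,6} D(X)={2,4,6} D(Y)={2,3,4,5,6}: Z {4,5,6}->{4}; X {2,4,6}->{2}; Y {2,3,4,5,6}->{6}
Constraint 2 (Z + X = V) on D(Z)={4} D(X)={2} D(V)={2,3,5,6}: V {2,3,5,6}->{6}
So after constraint 2: D(V) = {6}

Answer: {6}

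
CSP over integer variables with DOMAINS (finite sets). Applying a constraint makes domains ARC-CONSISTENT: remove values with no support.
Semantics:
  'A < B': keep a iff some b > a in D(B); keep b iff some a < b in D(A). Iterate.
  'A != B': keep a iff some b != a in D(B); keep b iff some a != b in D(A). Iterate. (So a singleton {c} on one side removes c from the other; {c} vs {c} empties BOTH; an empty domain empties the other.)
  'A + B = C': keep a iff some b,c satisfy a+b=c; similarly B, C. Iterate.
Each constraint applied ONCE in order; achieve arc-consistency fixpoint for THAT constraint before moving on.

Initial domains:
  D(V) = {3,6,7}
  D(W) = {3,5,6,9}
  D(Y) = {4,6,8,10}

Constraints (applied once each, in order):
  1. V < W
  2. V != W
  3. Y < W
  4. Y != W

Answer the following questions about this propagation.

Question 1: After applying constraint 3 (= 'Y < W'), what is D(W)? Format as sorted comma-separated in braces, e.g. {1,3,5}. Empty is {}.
Answer: {5,6,9}

Derivation:
Constraint 1 (V < W) on D(V)={3,6,7} D(W)={3,5,6,9}: W {3,5,6,9}->{5,6,9}
Constraint 2 (V != W) on D(V)={3,6,7} D(W)={5,6,9}: no change
Constraint 3 (Y < W) on D(Y)={4,6,8,10} D(W)={5,6,9}: Y {4,6,8,10}->{4,6,8}
So after constraint 3: D(W) = {5,6,9}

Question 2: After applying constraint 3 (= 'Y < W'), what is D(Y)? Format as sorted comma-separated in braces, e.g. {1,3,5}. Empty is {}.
Constraint 1 (V < W) on D(V)={3,6,7} D(W)={3,5,6,9}: W {3,5,6,9}->{5,6,9}
Constraint 2 (V != W) on D(V)={3,6,7} D(W)={5,6,9}: no change
Constraint 3 (Y < W) on D(Y)={4,6,8,10} D(W)={5,6,9}: Y {4,6,8,10}->{4,6,8}
So after constraint 3: D(Y) = {4,6,8}

Answer: {4,6,8}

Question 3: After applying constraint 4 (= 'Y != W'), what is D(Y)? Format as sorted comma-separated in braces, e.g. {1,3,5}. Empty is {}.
Constraint 1 (V < W) on D(V)={3,6,7} D(W)={3,5,6,9}: W {3,5,6,9}->{5,6,9}
Constraint 2 (V != W) on D(V)={3,6,7} D(W)={5,6,9}: no change
Constraint 3 (Y < W) on D(Y)={4,6,8,10} D(W)={5,6,9}: Y {4,6,8,10}->{4,6,8}
Constraint 4 (Y != W) on D(Y)={4,6,8} D(W)={5,6,9}: no change
So after constraint 4: D(Y) = {4,6,8}

Answer: {4,6,8}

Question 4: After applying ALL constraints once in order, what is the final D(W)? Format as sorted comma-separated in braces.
Answer: {5,6,9}

Derivation:
Constraint 1 (V < W) on D(V)={3,6,7} D(W)={3,5,6,9}: W {3,5,6,9}->{5,6,9}
Constraint 2 (V != W) on D(V)={3,6,7} D(W)={5,6,9}: no change
Constraint 3 (Y < W) on D(Y)={4,6,8,10} D(W)={5,6,9}: Y {4,6,8,10}->{4,6,8}
Constraint 4 (Y != W) on D(Y)={4,6,8} D(W)={5,6,9}: no change
So after all 4 constraints: D(W) = {5,6,9}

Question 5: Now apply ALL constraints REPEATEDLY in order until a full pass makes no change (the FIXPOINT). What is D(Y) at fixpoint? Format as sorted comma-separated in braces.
pass 0 (initial): D(Y)={4,6,8,10}
pass 1: W {3,5,6,9}->{5,6,9}; Y {4,6,8,10}->{4,6,8}
pass 2: no change
Fixpoint after 2 passes: D(Y) = {4,6,8}

Answer: {4,6,8}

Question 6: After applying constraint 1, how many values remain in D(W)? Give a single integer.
Constraint 1 (V < W) on D(V)={3,6,7} D(W)={3,5,6,9}: W {3,5,6,9}->{5,6,9}
So after constraint 1: D(W)={5,6,9}, size = 3

Answer: 3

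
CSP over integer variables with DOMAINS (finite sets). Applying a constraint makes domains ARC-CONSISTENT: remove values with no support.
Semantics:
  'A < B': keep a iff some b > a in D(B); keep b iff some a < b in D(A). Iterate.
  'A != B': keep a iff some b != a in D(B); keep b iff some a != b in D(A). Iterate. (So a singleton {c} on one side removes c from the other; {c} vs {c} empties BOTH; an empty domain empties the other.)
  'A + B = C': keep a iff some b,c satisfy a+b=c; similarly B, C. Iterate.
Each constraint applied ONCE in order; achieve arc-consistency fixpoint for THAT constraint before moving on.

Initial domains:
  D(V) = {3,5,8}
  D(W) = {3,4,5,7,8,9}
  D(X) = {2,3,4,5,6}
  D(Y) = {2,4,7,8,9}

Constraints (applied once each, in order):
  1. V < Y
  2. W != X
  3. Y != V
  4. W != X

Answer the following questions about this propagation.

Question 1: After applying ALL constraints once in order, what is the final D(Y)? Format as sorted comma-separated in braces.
Answer: {4,7,8,9}

Derivation:
Constraint 1 (V < Y) on D(V)={3,5,8} D(Y)={2,4,7,8,9}: Y {2,4,7,8,9}->{4,7,8,9}
Constraint 2 (W != X) on D(W)={3,4,5,7,8,9} D(X)={2,3,4,5,6}: no change
Constraint 3 (Y != V) on D(Y)={4,7,8,9} D(V)={3,5,8}: no change
Constraint 4 (W != X) on D(W)={3,4,5,7,8,9} D(X)={2,3,4,5,6}: no change
So after all 4 constraints: D(Y) = {4,7,8,9}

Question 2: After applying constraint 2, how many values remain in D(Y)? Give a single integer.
Constraint 1 (V < Y) on D(V)={3,5,8} D(Y)={2,4,7,8,9}: Y {2,4,7,8,9}->{4,7,8,9}
Constraint 2 (W != X) on D(W)={3,4,5,7,8,9} D(X)={2,3,4,5,6}: no change
So after constraint 2: D(Y)={4,7,8,9}, size = 4

Answer: 4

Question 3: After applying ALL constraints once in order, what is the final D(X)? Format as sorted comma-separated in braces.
Constraint 1 (V < Y) on D(V)={3,5,8} D(Y)={2,4,7,8,9}: Y {2,4,7,8,9}->{4,7,8,9}
Constraint 2 (W != X) on D(W)={3,4,5,7,8,9} D(X)={2,3,4,5,6}: no change
Constraint 3 (Y != V) on D(Y)={4,7,8,9} D(V)={3,5,8}: no change
Constraint 4 (W != X) on D(W)={3,4,5,7,8,9} D(X)={2,3,4,5,6}: no change
So after all 4 constraints: D(X) = {2,3,4,5,6}

Answer: {2,3,4,5,6}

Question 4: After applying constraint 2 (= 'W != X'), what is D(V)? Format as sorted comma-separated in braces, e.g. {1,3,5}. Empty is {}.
Answer: {3,5,8}

Derivation:
Constraint 1 (V < Y) on D(V)={3,5,8} D(Y)={2,4,7,8,9}: Y {2,4,7,8,9}->{4,7,8,9}
Constraint 2 (W != X) on D(W)={3,4,5,7,8,9} D(X)={2,3,4,5,6}: no change
So after constraint 2: D(V) = {3,5,8}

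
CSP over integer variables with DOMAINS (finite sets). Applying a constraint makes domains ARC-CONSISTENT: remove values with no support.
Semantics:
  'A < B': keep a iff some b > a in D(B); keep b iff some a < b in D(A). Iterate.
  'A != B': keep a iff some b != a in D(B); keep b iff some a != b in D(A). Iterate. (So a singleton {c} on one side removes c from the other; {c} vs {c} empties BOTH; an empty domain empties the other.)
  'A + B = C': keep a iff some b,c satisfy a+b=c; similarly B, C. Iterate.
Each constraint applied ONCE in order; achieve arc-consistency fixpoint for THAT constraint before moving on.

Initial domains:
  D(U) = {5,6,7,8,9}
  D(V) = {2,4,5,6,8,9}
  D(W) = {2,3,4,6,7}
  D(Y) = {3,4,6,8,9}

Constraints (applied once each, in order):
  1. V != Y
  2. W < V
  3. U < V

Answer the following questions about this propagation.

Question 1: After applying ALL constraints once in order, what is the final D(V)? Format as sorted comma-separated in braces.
Answer: {6,8,9}

Derivation:
Constraint 1 (V != Y) on D(V)={2,4,5,6,8,9} D(Y)={3,4,6,8,9}: no change
Constraint 2 (W < V) on D(W)={2,3,4,6,7} D(V)={2,4,5,6,8,9}: V {2,4,5,6,8,9}->{4,5,6,8,9}
Constraint 3 (U < V) on D(U)={5,6,7,8,9} D(V)={4,5,6,8,9}: U {5,6,7,8,9}->{5,6,7,8}; V {4,5,6,8,9}->{6,8,9}
So after all 3 constraints: D(V) = {6,8,9}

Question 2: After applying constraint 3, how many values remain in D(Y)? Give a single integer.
Answer: 5

Derivation:
Constraint 1 (V != Y) on D(V)={2,4,5,6,8,9} D(Y)={3,4,6,8,9}: no change
Constraint 2 (W < V) on D(W)={2,3,4,6,7} D(V)={2,4,5,6,8,9}: V {2,4,5,6,8,9}->{4,5,6,8,9}
Constraint 3 (U < V) on D(U)={5,6,7,8,9} D(V)={4,5,6,8,9}: U {5,6,7,8,9}->{5,6,7,8}; V {4,5,6,8,9}->{6,8,9}
So after constraint 3: D(Y)={3,4,6,8,9}, size = 5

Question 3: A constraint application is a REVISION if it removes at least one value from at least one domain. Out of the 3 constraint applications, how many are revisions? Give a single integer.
Answer: 2

Derivation:
Constraint 1 (V != Y) on D(V)={2,4,5,6,8,9} D(Y)={3,4,6,8,9}: no change => not a revision
Constraint 2 (W < V) on D(W)={2,3,4,6,7} D(V)={2,4,5,6,8,9}: V {2,4,5,6,8,9}->{4,5,6,8,9} => REVISION
Constraint 3 (U < V) on D(U)={5,6,7,8,9} D(V)={4,5,6,8,9}: U {5,6,7,8,9}->{5,6,7,8}; V {4,5,6,8,9}->{6,8,9} => REVISION
Total revisions = 2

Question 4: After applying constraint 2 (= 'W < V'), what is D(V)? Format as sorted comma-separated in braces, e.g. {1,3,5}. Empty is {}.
Answer: {4,5,6,8,9}

Derivation:
Constraint 1 (V != Y) on D(V)={2,4,5,6,8,9} D(Y)={3,4,6,8,9}: no change
Constraint 2 (W < V) on D(W)={2,3,4,6,7} D(V)={2,4,5,6,8,9}: V {2,4,5,6,8,9}->{4,5,6,8,9}
So after constraint 2: D(V) = {4,5,6,8,9}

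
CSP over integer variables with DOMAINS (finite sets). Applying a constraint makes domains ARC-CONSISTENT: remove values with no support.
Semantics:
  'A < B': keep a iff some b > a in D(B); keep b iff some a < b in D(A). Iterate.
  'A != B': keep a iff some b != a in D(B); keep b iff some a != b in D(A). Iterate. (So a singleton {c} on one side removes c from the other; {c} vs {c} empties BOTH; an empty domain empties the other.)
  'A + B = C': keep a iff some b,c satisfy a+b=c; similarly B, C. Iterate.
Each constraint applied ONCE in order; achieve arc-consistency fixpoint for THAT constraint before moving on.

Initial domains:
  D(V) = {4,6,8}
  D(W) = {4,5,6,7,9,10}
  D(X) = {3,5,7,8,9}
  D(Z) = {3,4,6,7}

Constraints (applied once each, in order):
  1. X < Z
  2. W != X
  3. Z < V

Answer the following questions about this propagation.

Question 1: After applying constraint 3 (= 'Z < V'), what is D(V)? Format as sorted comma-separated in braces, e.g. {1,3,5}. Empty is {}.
Answer: {6,8}

Derivation:
Constraint 1 (X < Z) on D(X)={3,5,7,8,9} D(Z)={3,4,6,7}: X {3,5,7,8,9}->{3,5}; Z {3,4,6,7}->{4,6,7}
Constraint 2 (W != X) on D(W)={4,5,6,7,9,10} D(X)={3,5}: no change
Constraint 3 (Z < V) on D(Z)={4,6,7} D(V)={4,6,8}: V {4,6,8}->{6,8}
So after constraint 3: D(V) = {6,8}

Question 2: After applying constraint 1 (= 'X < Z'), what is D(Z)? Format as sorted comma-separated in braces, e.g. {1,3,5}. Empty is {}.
Constraint 1 (X < Z) on D(X)={3,5,7,8,9} D(Z)={3,4,6,7}: X {3,5,7,8,9}->{3,5}; Z {3,4,6,7}->{4,6,7}
So after constraint 1: D(Z) = {4,6,7}

Answer: {4,6,7}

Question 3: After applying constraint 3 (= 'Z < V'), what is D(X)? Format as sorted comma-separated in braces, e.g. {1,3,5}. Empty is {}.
Answer: {3,5}

Derivation:
Constraint 1 (X < Z) on D(X)={3,5,7,8,9} D(Z)={3,4,6,7}: X {3,5,7,8,9}->{3,5}; Z {3,4,6,7}->{4,6,7}
Constraint 2 (W != X) on D(W)={4,5,6,7,9,10} D(X)={3,5}: no change
Constraint 3 (Z < V) on D(Z)={4,6,7} D(V)={4,6,8}: V {4,6,8}->{6,8}
So after constraint 3: D(X) = {3,5}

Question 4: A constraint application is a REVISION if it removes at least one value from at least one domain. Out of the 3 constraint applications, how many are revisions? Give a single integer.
Constraint 1 (X < Z) on D(X)={3,5,7,8,9} D(Z)={3,4,6,7}: X {3,5,7,8,9}->{3,5}; Z {3,4,6,7}->{4,6,7} => REVISION
Constraint 2 (W != X) on D(W)={4,5,6,7,9,10} D(X)={3,5}: no change => not a revision
Constraint 3 (Z < V) on D(Z)={4,6,7} D(V)={4,6,8}: V {4,6,8}->{6,8} => REVISION
Total revisions = 2

Answer: 2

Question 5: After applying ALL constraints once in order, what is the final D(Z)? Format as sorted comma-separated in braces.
Constraint 1 (X < Z) on D(X)={3,5,7,8,9} D(Z)={3,4,6,7}: X {3,5,7,8,9}->{3,5}; Z {3,4,6,7}->{4,6,7}
Constraint 2 (W != X) on D(W)={4,5,6,7,9,10} D(X)={3,5}: no change
Constraint 3 (Z < V) on D(Z)={4,6,7} D(V)={4,6,8}: V {4,6,8}->{6,8}
So after all 3 constraints: D(Z) = {4,6,7}

Answer: {4,6,7}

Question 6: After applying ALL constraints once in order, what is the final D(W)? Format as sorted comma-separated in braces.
Constraint 1 (X < Z) on D(X)={3,5,7,8,9} D(Z)={3,4,6,7}: X {3,5,7,8,9}->{3,5}; Z {3,4,6,7}->{4,6,7}
Constraint 2 (W != X) on D(W)={4,5,6,7,9,10} D(X)={3,5}: no change
Constraint 3 (Z < V) on D(Z)={4,6,7} D(V)={4,6,8}: V {4,6,8}->{6,8}
So after all 3 constraints: D(W) = {4,5,6,7,9,10}

Answer: {4,5,6,7,9,10}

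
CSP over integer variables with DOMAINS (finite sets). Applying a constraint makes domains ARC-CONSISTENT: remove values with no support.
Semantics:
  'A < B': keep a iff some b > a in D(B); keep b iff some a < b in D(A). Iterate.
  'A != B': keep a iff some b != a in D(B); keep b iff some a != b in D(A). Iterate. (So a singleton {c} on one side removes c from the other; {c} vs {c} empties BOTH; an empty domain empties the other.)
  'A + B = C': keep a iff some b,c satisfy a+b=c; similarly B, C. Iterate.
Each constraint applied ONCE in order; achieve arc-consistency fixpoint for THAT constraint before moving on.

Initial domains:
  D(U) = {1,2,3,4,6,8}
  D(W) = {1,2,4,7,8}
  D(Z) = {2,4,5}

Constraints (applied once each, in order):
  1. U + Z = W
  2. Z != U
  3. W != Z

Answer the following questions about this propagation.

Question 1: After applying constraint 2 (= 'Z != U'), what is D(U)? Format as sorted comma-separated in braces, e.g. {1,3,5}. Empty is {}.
Answer: {2,3,4,6}

Derivation:
Constraint 1 (U + Z = W) on D(U)={1,2,3,4,6,8} D(Z)={2,4,5} D(W)={1,2,4,7,8}: U {1,2,3,4,6,8}->{2,3,4,6}; W {1,2,4,7,8}->{4,7,8}
Constraint 2 (Z != U) on D(Z)={2,4,5} D(U)={2,3,4,6}: no change
So after constraint 2: D(U) = {2,3,4,6}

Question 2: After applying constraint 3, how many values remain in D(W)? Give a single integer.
Answer: 3

Derivation:
Constraint 1 (U + Z = W) on D(U)={1,2,3,4,6,8} D(Z)={2,4,5} D(W)={1,2,4,7,8}: U {1,2,3,4,6,8}->{2,3,4,6}; W {1,2,4,7,8}->{4,7,8}
Constraint 2 (Z != U) on D(Z)={2,4,5} D(U)={2,3,4,6}: no change
Constraint 3 (W != Z) on D(W)={4,7,8} D(Z)={2,4,5}: no change
So after constraint 3: D(W)={4,7,8}, size = 3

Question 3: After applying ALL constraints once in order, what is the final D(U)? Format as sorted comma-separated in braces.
Constraint 1 (U + Z = W) on D(U)={1,2,3,4,6,8} D(Z)={2,4,5} D(W)={1,2,4,7,8}: U {1,2,3,4,6,8}->{2,3,4,6}; W {1,2,4,7,8}->{4,7,8}
Constraint 2 (Z != U) on D(Z)={2,4,5} D(U)={2,3,4,6}: no change
Constraint 3 (W != Z) on D(W)={4,7,8} D(Z)={2,4,5}: no change
So after all 3 constraints: D(U) = {2,3,4,6}

Answer: {2,3,4,6}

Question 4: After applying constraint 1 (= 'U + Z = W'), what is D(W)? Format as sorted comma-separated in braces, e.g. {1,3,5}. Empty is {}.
Answer: {4,7,8}

Derivation:
Constraint 1 (U + Z = W) on D(U)={1,2,3,4,6,8} D(Z)={2,4,5} D(W)={1,2,4,7,8}: U {1,2,3,4,6,8}->{2,3,4,6}; W {1,2,4,7,8}->{4,7,8}
So after constraint 1: D(W) = {4,7,8}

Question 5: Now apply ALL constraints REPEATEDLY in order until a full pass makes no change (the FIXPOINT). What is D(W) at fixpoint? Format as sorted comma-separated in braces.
Answer: {4,7,8}

Derivation:
pass 0 (initial): D(W)={1,2,4,7,8}
pass 1: U {1,2,3,4,6,8}->{2,3,4,6}; W {1,2,4,7,8}->{4,7,8}
pass 2: no change
Fixpoint after 2 passes: D(W) = {4,7,8}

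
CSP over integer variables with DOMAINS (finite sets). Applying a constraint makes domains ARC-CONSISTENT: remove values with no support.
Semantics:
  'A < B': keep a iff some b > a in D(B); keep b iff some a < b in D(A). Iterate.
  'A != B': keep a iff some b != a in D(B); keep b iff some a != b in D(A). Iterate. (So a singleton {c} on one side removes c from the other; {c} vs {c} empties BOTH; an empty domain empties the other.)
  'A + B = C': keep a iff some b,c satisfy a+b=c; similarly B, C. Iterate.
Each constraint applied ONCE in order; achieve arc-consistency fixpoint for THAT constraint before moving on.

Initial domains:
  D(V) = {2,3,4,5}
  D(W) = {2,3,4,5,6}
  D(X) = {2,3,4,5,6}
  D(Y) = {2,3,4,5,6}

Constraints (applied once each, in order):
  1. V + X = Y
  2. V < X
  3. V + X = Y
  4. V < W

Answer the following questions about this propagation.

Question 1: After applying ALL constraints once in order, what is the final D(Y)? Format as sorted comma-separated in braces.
Answer: {5,6}

Derivation:
Constraint 1 (V + X = Y) on D(V)={2,3,4,5} D(X)={2,3,4,5,6} D(Y)={2,3,4,5,6}: V {2,3,4,5}->{2,3,4}; X {2,3,4,5,6}->{2,3,4}; Y {2,3,4,5,6}->{4,5,6}
Constraint 2 (V < X) on D(V)={2,3,4} D(X)={2,3,4}: V {2,3,4}->{2,3}; X {2,3,4}->{3,4}
Constraint 3 (V + X = Y) on D(V)={2,3} D(X)={3,4} D(Y)={4,5,6}: Y {4,5,6}->{5,6}
Constraint 4 (V < W) on D(V)={2,3} D(W)={2,3,4,5,6}: W {2,3,4,5,6}->{3,4,5,6}
So after all 4 constraints: D(Y) = {5,6}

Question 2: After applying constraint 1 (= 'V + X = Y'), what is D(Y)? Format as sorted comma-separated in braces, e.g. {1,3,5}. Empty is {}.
Constraint 1 (V + X = Y) on D(V)={2,3,4,5} D(X)={2,3,4,5,6} D(Y)={2,3,4,5,6}: V {2,3,4,5}->{2,3,4}; X {2,3,4,5,6}->{2,3,4}; Y {2,3,4,5,6}->{4,5,6}
So after constraint 1: D(Y) = {4,5,6}

Answer: {4,5,6}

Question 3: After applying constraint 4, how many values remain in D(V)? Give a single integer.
Answer: 2

Derivation:
Constraint 1 (V + X = Y) on D(V)={2,3,4,5} D(X)={2,3,4,5,6} D(Y)={2,3,4,5,6}: V {2,3,4,5}->{2,3,4}; X {2,3,4,5,6}->{2,3,4}; Y {2,3,4,5,6}->{4,5,6}
Constraint 2 (V < X) on D(V)={2,3,4} D(X)={2,3,4}: V {2,3,4}->{2,3}; X {2,3,4}->{3,4}
Constraint 3 (V + X = Y) on D(V)={2,3} D(X)={3,4} D(Y)={4,5,6}: Y {4,5,6}->{5,6}
Constraint 4 (V < W) on D(V)={2,3} D(W)={2,3,4,5,6}: W {2,3,4,5,6}->{3,4,5,6}
So after constraint 4: D(V)={2,3}, size = 2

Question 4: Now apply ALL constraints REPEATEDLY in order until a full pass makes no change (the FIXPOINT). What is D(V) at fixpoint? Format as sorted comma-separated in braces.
Answer: {2,3}

Derivation:
pass 0 (initial): D(V)={2,3,4,5}
pass 1: V {2,3,4,5}->{2,3}; W {2,3,4,5,6}->{3,4,5,6}; X {2,3,4,5,6}->{3,4}; Y {2,3,4,5,6}->{5,6}
pass 2: no change
Fixpoint after 2 passes: D(V) = {2,3}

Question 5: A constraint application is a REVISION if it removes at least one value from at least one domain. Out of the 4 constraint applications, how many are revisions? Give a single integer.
Answer: 4

Derivation:
Constraint 1 (V + X = Y) on D(V)={2,3,4,5} D(X)={2,3,4,5,6} D(Y)={2,3,4,5,6}: V {2,3,4,5}->{2,3,4}; X {2,3,4,5,6}->{2,3,4}; Y {2,3,4,5,6}->{4,5,6} => REVISION
Constraint 2 (V < X) on D(V)={2,3,4} D(X)={2,3,4}: V {2,3,4}->{2,3}; X {2,3,4}->{3,4} => REVISION
Constraint 3 (V + X = Y) on D(V)={2,3} D(X)={3,4} D(Y)={4,5,6}: Y {4,5,6}->{5,6} => REVISION
Constraint 4 (V < W) on D(V)={2,3} D(W)={2,3,4,5,6}: W {2,3,4,5,6}->{3,4,5,6} => REVISION
Total revisions = 4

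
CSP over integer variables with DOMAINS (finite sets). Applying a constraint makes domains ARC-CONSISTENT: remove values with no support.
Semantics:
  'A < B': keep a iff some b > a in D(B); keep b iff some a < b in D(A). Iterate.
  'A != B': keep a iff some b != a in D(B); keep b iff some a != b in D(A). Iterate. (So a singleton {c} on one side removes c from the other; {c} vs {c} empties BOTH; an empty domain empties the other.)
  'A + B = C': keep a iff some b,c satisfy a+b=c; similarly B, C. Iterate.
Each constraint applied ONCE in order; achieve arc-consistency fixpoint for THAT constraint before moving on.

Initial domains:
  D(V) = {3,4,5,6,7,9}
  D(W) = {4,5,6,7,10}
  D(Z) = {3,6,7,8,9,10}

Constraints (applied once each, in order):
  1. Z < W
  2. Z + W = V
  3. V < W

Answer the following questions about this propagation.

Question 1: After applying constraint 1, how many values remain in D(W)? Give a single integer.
Answer: 5

Derivation:
Constraint 1 (Z < W) on D(Z)={3,6,7,8,9,10} D(W)={4,5,6,7,10}: Z {3,6,7,8,9,10}->{3,6,7,8,9}
So after constraint 1: D(W)={4,5,6,7,10}, size = 5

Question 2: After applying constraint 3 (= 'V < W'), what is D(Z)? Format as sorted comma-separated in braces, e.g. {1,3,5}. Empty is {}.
Constraint 1 (Z < W) on D(Z)={3,6,7,8,9,10} D(W)={4,5,6,7,10}: Z {3,6,7,8,9,10}->{3,6,7,8,9}
Constraint 2 (Z + W = V) on D(Z)={3,6,7,8,9} D(W)={4,5,6,7,10} D(V)={3,4,5,6,7,9}: Z {3,6,7,8,9}->{3}; W {4,5,6,7,10}->{4,6}; V {3,4,5,6,7,9}->{7,9}
Constraint 3 (V < W) on D(V)={7,9} D(W)={4,6}: V {7,9}->{}; W {4,6}->{}
So after constraint 3: D(Z) = {3}

Answer: {3}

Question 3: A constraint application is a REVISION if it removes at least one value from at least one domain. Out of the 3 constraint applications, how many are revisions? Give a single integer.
Answer: 3

Derivation:
Constraint 1 (Z < W) on D(Z)={3,6,7,8,9,10} D(W)={4,5,6,7,10}: Z {3,6,7,8,9,10}->{3,6,7,8,9} => REVISION
Constraint 2 (Z + W = V) on D(Z)={3,6,7,8,9} D(W)={4,5,6,7,10} D(V)={3,4,5,6,7,9}: Z {3,6,7,8,9}->{3}; W {4,5,6,7,10}->{4,6}; V {3,4,5,6,7,9}->{7,9} => REVISION
Constraint 3 (V < W) on D(V)={7,9} D(W)={4,6}: V {7,9}->{}; W {4,6}->{} => REVISION
Total revisions = 3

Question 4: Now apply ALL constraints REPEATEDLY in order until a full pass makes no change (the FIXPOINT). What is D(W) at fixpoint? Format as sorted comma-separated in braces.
pass 0 (initial): D(W)={4,5,6,7,10}
pass 1: V {3,4,5,6,7,9}->{}; W {4,5,6,7,10}->{}; Z {3,6,7,8,9,10}->{3}
pass 2: Z {3}->{}
pass 3: no change
Fixpoint after 3 passes: D(W) = {}

Answer: {}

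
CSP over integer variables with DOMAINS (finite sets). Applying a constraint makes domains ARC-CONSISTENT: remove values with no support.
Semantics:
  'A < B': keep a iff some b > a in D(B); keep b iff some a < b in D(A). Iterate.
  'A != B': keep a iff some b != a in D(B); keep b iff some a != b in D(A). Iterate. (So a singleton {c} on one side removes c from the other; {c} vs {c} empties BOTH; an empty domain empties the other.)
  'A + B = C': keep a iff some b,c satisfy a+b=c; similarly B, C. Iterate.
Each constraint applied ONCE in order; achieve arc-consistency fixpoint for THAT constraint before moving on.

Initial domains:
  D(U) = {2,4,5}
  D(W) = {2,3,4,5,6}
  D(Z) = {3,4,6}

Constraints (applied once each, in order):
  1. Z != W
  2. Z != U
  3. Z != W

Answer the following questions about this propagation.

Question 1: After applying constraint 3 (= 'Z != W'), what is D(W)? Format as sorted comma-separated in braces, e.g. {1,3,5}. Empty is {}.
Answer: {2,3,4,5,6}

Derivation:
Constraint 1 (Z != W) on D(Z)={3,4,6} D(W)={2,3,4,5,6}: no change
Constraint 2 (Z != U) on D(Z)={3,4,6} D(U)={2,4,5}: no change
Constraint 3 (Z != W) on D(Z)={3,4,6} D(W)={2,3,4,5,6}: no change
So after constraint 3: D(W) = {2,3,4,5,6}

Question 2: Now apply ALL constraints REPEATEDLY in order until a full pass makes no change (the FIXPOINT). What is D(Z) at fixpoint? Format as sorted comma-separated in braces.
pass 0 (initial): D(Z)={3,4,6}
pass 1: no change
Fixpoint after 1 passes: D(Z) = {3,4,6}

Answer: {3,4,6}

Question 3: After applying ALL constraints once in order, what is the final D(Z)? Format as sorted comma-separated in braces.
Answer: {3,4,6}

Derivation:
Constraint 1 (Z != W) on D(Z)={3,4,6} D(W)={2,3,4,5,6}: no change
Constraint 2 (Z != U) on D(Z)={3,4,6} D(U)={2,4,5}: no change
Constraint 3 (Z != W) on D(Z)={3,4,6} D(W)={2,3,4,5,6}: no change
So after all 3 constraints: D(Z) = {3,4,6}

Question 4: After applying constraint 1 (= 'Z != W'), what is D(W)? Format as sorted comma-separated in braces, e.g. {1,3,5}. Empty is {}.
Answer: {2,3,4,5,6}

Derivation:
Constraint 1 (Z != W) on D(Z)={3,4,6} D(W)={2,3,4,5,6}: no change
So after constraint 1: D(W) = {2,3,4,5,6}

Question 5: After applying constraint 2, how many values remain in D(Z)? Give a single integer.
Constraint 1 (Z != W) on D(Z)={3,4,6} D(W)={2,3,4,5,6}: no change
Constraint 2 (Z != U) on D(Z)={3,4,6} D(U)={2,4,5}: no change
So after constraint 2: D(Z)={3,4,6}, size = 3

Answer: 3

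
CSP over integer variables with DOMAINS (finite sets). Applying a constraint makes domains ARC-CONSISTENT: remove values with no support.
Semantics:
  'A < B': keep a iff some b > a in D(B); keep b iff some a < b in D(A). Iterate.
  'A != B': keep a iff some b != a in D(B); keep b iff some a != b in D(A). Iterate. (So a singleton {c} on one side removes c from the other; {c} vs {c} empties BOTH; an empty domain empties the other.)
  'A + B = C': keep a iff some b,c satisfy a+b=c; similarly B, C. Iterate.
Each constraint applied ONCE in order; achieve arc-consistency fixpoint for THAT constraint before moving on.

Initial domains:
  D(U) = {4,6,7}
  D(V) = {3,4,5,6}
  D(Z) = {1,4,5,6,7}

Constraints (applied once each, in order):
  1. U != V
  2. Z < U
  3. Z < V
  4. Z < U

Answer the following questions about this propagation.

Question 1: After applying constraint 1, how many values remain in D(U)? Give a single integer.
Answer: 3

Derivation:
Constraint 1 (U != V) on D(U)={4,6,7} D(V)={3,4,5,6}: no change
So after constraint 1: D(U)={4,6,7}, size = 3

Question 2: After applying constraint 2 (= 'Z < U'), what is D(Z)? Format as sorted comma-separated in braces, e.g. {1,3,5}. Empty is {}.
Answer: {1,4,5,6}

Derivation:
Constraint 1 (U != V) on D(U)={4,6,7} D(V)={3,4,5,6}: no change
Constraint 2 (Z < U) on D(Z)={1,4,5,6,7} D(U)={4,6,7}: Z {1,4,5,6,7}->{1,4,5,6}
So after constraint 2: D(Z) = {1,4,5,6}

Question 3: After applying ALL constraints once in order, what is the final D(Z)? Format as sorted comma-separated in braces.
Answer: {1,4,5}

Derivation:
Constraint 1 (U != V) on D(U)={4,6,7} D(V)={3,4,5,6}: no change
Constraint 2 (Z < U) on D(Z)={1,4,5,6,7} D(U)={4,6,7}: Z {1,4,5,6,7}->{1,4,5,6}
Constraint 3 (Z < V) on D(Z)={1,4,5,6} D(V)={3,4,5,6}: Z {1,4,5,6}->{1,4,5}
Constraint 4 (Z < U) on D(Z)={1,4,5} D(U)={4,6,7}: no change
So after all 4 constraints: D(Z) = {1,4,5}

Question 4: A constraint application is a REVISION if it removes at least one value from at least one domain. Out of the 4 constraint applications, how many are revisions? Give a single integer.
Constraint 1 (U != V) on D(U)={4,6,7} D(V)={3,4,5,6}: no change => not a revision
Constraint 2 (Z < U) on D(Z)={1,4,5,6,7} D(U)={4,6,7}: Z {1,4,5,6,7}->{1,4,5,6} => REVISION
Constraint 3 (Z < V) on D(Z)={1,4,5,6} D(V)={3,4,5,6}: Z {1,4,5,6}->{1,4,5} => REVISION
Constraint 4 (Z < U) on D(Z)={1,4,5} D(U)={4,6,7}: no change => not a revision
Total revisions = 2

Answer: 2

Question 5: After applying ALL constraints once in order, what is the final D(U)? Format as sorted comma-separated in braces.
Answer: {4,6,7}

Derivation:
Constraint 1 (U != V) on D(U)={4,6,7} D(V)={3,4,5,6}: no change
Constraint 2 (Z < U) on D(Z)={1,4,5,6,7} D(U)={4,6,7}: Z {1,4,5,6,7}->{1,4,5,6}
Constraint 3 (Z < V) on D(Z)={1,4,5,6} D(V)={3,4,5,6}: Z {1,4,5,6}->{1,4,5}
Constraint 4 (Z < U) on D(Z)={1,4,5} D(U)={4,6,7}: no change
So after all 4 constraints: D(U) = {4,6,7}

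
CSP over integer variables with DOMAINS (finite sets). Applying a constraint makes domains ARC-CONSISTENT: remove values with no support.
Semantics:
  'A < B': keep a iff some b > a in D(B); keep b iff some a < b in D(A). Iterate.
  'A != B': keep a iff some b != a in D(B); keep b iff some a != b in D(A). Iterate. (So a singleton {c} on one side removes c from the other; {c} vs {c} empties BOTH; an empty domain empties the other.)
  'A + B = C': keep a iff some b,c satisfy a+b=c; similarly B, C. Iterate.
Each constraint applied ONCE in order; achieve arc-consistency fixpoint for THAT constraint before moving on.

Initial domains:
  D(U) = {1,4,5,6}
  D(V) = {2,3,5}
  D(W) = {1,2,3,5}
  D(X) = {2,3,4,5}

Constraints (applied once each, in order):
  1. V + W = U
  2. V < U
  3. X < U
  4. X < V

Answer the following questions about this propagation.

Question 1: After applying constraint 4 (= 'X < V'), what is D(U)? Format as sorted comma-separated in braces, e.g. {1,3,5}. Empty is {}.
Constraint 1 (V + W = U) on D(V)={2,3,5} D(W)={1,2,3,5} D(U)={1,4,5,6}: W {1,2,3,5}->{1,2,3}; U {1,4,5,6}->{4,5,6}
Constraint 2 (V < U) on D(V)={2,3,5} D(U)={4,5,6}: no change
Constraint 3 (X < U) on D(X)={2,3,4,5} D(U)={4,5,6}: no change
Constraint 4 (X < V) on D(X)={2,3,4,5} D(V)={2,3,5}: X {2,3,4,5}->{2,3,4}; V {2,3,5}->{3,5}
So after constraint 4: D(U) = {4,5,6}

Answer: {4,5,6}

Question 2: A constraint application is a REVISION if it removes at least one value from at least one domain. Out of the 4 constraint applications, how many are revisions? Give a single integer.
Answer: 2

Derivation:
Constraint 1 (V + W = U) on D(V)={2,3,5} D(W)={1,2,3,5} D(U)={1,4,5,6}: W {1,2,3,5}->{1,2,3}; U {1,4,5,6}->{4,5,6} => REVISION
Constraint 2 (V < U) on D(V)={2,3,5} D(U)={4,5,6}: no change => not a revision
Constraint 3 (X < U) on D(X)={2,3,4,5} D(U)={4,5,6}: no change => not a revision
Constraint 4 (X < V) on D(X)={2,3,4,5} D(V)={2,3,5}: X {2,3,4,5}->{2,3,4}; V {2,3,5}->{3,5} => REVISION
Total revisions = 2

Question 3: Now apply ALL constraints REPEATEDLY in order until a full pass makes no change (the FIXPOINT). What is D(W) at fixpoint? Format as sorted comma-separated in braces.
Answer: {1,2,3}

Derivation:
pass 0 (initial): D(W)={1,2,3,5}
pass 1: U {1,4,5,6}->{4,5,6}; V {2,3,5}->{3,5}; W {1,2,3,5}->{1,2,3}; X {2,3,4,5}->{2,3,4}
pass 2: no change
Fixpoint after 2 passes: D(W) = {1,2,3}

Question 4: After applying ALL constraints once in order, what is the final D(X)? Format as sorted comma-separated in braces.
Constraint 1 (V + W = U) on D(V)={2,3,5} D(W)={1,2,3,5} D(U)={1,4,5,6}: W {1,2,3,5}->{1,2,3}; U {1,4,5,6}->{4,5,6}
Constraint 2 (V < U) on D(V)={2,3,5} D(U)={4,5,6}: no change
Constraint 3 (X < U) on D(X)={2,3,4,5} D(U)={4,5,6}: no change
Constraint 4 (X < V) on D(X)={2,3,4,5} D(V)={2,3,5}: X {2,3,4,5}->{2,3,4}; V {2,3,5}->{3,5}
So after all 4 constraints: D(X) = {2,3,4}

Answer: {2,3,4}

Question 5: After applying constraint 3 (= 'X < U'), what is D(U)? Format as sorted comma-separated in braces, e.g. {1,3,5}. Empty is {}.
Answer: {4,5,6}

Derivation:
Constraint 1 (V + W = U) on D(V)={2,3,5} D(W)={1,2,3,5} D(U)={1,4,5,6}: W {1,2,3,5}->{1,2,3}; U {1,4,5,6}->{4,5,6}
Constraint 2 (V < U) on D(V)={2,3,5} D(U)={4,5,6}: no change
Constraint 3 (X < U) on D(X)={2,3,4,5} D(U)={4,5,6}: no change
So after constraint 3: D(U) = {4,5,6}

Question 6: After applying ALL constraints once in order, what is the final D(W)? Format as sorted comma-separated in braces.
Constraint 1 (V + W = U) on D(V)={2,3,5} D(W)={1,2,3,5} D(U)={1,4,5,6}: W {1,2,3,5}->{1,2,3}; U {1,4,5,6}->{4,5,6}
Constraint 2 (V < U) on D(V)={2,3,5} D(U)={4,5,6}: no change
Constraint 3 (X < U) on D(X)={2,3,4,5} D(U)={4,5,6}: no change
Constraint 4 (X < V) on D(X)={2,3,4,5} D(V)={2,3,5}: X {2,3,4,5}->{2,3,4}; V {2,3,5}->{3,5}
So after all 4 constraints: D(W) = {1,2,3}

Answer: {1,2,3}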